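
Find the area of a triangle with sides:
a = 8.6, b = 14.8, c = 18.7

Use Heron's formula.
s = (8.6 + 14.8 + 18.7)/2 = 42.1/2 = 21.05
s − a = 12.45, s − b = 6.25, s − c = 2.35
s(s−a)(s−b)(s−c) = 21.05·12.45·6.25·2.35 ≈ 3849.19
Area = √3849.19 ≈ 62.0418

Area = 62.04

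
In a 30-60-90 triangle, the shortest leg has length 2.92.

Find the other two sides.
In a 30-60-90 triangle the sides are in ratio 1 : √3 : 2 (short leg : long leg : hypotenuse).
Long leg = 2.92·√3 ≈ 2.92·1.73205 ≈ 5.05759
Hypotenuse = 2·2.92 = 5.84

Long leg = 2.92√3 = 5.058, Hypotenuse = 5.84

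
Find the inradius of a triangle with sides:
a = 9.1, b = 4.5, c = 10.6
r = Area/s where s is the semi-perimeter.
s = (9.1 + 4.5 + 10.6)/2 = 24.2/2 = 12.1
Area = √(s(s−a)(s−b)(s−c)) = √(12.1·3·7.6·1.5) ≈ √413.82 ≈ 20.3426
r ≈ 20.3426/12.1 ≈ 1.6812

r = 1.681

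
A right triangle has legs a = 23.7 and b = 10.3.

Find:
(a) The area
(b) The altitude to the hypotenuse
(a) The legs are perpendicular, so Area = ½·a·b = ½·23.7·10.3 = ½·244.11 = 122.055
(b) Hypotenuse c = √(a² + b²) = √(561.69 + 106.09) = √667.78 ≈ 25.8414
    Area = ½·c·h_c  ⇒  h_c = 2·Area/c = 244.11/25.8414 ≈ 9.44646

Area = 122.055, h_c = 9.446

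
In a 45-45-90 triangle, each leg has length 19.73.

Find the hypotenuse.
In a 45-45-90 triangle the sides are in ratio 1 : 1 : √2, so hypotenuse = leg·√2.
Hypotenuse = 19.73·√2 ≈ 19.73·1.41421 ≈ 27.9024

Hypotenuse = 19.73√2 = 27.9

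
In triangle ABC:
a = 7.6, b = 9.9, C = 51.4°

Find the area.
Two sides and the included angle (SAS): A = ½·a·b·sin(C) = ½·7.6·9.9·sin(51.4°)
sin(51.4°) ≈ 0.78152
A ≈ ½·75.24·0.78152 = 37.62·0.78152 ≈ 29.4008

Area = 29.4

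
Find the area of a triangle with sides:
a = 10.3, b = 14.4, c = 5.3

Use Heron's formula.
s = (10.3 + 14.4 + 5.3)/2 = 30/2 = 15
s − a = 4.7, s − b = 0.6, s − c = 9.7
s(s−a)(s−b)(s−c) = 15·4.7·0.6·9.7 ≈ 410.31
Area = √410.31 ≈ 20.2561

Area = 20.26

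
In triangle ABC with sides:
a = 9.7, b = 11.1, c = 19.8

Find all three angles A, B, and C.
Law of cosines for each angle (a² = 94.09, b² = 123.21, c² = 392.04):
cos(A) = (b² + c² − a²)/(2bc) = (123.21 + 392.04 − 94.09)/(2·11.1·19.8) = 421.16/439.56 ≈ 0.95814  ⇒  A ≈ 16.6366°
cos(B) = (a² + c² − b²)/(2ac) = (94.09 + 392.04 − 123.21)/(2·9.7·19.8) = 362.92/384.12 ≈ 0.944809  ⇒  B ≈ 19.1245°
cos(C) = (a² + b² − c²)/(2ab) = (94.09 + 123.21 − 392.04)/(2·9.7·11.1) = -174.74/215.34 ≈ -0.811461  ⇒  C ≈ 144.239°
Check: A + B + C ≈ 180°

A = 16.64°, B = 19.12°, C = 144.2°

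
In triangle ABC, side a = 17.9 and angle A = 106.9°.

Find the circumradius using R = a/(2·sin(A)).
R = a/(2·sin(A)) = 17.9/(2·sin(106.9°))
sin(106.9°) ≈ 0.956814
R ≈ 17.9/(2·0.956814) = 17.9/1.91363 ≈ 9.35396

R = 9.354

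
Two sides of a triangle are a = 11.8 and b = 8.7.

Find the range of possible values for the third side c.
Triangle inequality: |a − b| < c < a + b
|a − b| = |11.8 − 8.7| = 3.1
a + b = 11.8 + 8.7 = 20.5

3.1 < c < 20.5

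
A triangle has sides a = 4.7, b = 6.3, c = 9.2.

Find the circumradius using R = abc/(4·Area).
First find the area with Heron's formula.
s = (4.7 + 6.3 + 9.2)/2 = 10.1
Area = √(s(s−a)(s−b)(s−c)) = √(10.1·5.4·3.8·0.9) ≈ √186.527 ≈ 13.6575
abc = 4.7·6.3·9.2 = 272.412
R = abc/(4·Area) ≈ 272.412/(4·13.6575) = 272.412/54.6299 ≈ 4.9865

R = 4.986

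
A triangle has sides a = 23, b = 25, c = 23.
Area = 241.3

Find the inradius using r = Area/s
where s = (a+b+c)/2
s = (23 + 25 + 23)/2 = 71/2 = 35.5
r = Area/s = 241.3/35.5 ≈ 6.79718

r = 6.797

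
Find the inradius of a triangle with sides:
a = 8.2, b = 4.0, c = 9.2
r = Area/s where s is the semi-perimeter.
s = (8.2 + 4.0 + 9.2)/2 = 21.4/2 = 10.7
Area = √(s(s−a)(s−b)(s−c)) = √(10.7·2.5·6.7·1.5) ≈ √268.837 ≈ 16.3963
r ≈ 16.3963/10.7 ≈ 1.53236

r = 1.532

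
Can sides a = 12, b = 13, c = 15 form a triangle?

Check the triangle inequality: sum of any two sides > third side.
a + b vs c: 12 + 13 = 25 > 15  ✓
a + c vs b: 12 + 15 = 27 > 13  ✓
b + c vs a: 13 + 15 = 28 > 12  ✓

Yes, triangle inequality satisfied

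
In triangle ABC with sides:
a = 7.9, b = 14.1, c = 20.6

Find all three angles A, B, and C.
Law of cosines for each angle (a² = 62.41, b² = 198.81, c² = 424.36):
cos(A) = (b² + c² − a²)/(2bc) = (198.81 + 424.36 − 62.41)/(2·14.1·20.6) = 560.76/580.92 ≈ 0.965296  ⇒  A ≈ 15.1387°
cos(B) = (a² + c² − b²)/(2ac) = (62.41 + 424.36 − 198.81)/(2·7.9·20.6) = 287.96/325.48 ≈ 0.884724  ⇒  B ≈ 27.7824°
cos(C) = (a² + b² − c²)/(2ab) = (62.41 + 198.81 − 424.36)/(2·7.9·14.1) = -163.14/222.78 ≈ -0.732292  ⇒  C ≈ 137.079°
Check: A + B + C ≈ 180°

A = 15.14°, B = 27.78°, C = 137.1°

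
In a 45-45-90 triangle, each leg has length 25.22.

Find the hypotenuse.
In a 45-45-90 triangle the sides are in ratio 1 : 1 : √2, so hypotenuse = leg·√2.
Hypotenuse = 25.22·√2 ≈ 25.22·1.41421 ≈ 35.6665

Hypotenuse = 25.22√2 = 35.67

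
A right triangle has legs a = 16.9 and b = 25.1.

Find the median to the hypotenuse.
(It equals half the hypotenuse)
Hypotenuse c = √(a² + b²) = √(285.61 + 630.01) = √915.62 ≈ 30.2592
Median to hypotenuse = c/2 ≈ 30.2592/2 ≈ 15.1296

Median = 15.13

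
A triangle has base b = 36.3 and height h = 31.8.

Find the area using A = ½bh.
A = ½·b·h = ½·36.3·31.8 = ½·1154.34 = 577.17

Area = 577.17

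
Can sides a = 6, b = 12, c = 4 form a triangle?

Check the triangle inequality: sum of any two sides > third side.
a + b vs c: 6 + 12 = 18 > 4  ✓
a + c vs b: 6 + 4 = 10 ≤ 12  ✗
b + c vs a: 12 + 4 = 16 > 6  ✓

No: 6 + 4 = 10 is not > 12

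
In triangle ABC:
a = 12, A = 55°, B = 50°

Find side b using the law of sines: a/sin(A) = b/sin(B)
a/sin(A) = b/sin(B)  ⇒  b = a·sin(B)/sin(A) = 12·sin(50°)/sin(55°)
sin(50°) ≈ 0.766044, sin(55°) ≈ 0.819152
b ≈ 12·0.766044/0.819152 ≈ 9.19253/0.819152 ≈ 11.222

b = 11.22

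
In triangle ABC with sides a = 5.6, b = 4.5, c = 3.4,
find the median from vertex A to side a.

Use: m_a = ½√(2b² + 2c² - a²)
m_a = ½√(2·4.5² + 2·3.4² − 5.6²) = ½√(2·20.25 + 2·11.56 − 31.36) = ½√(40.5 + 23.12 − 31.36) = ½√32.26
√32.26 ≈ 5.67979, so m_a ≈ 2.83989

m_a = 2.84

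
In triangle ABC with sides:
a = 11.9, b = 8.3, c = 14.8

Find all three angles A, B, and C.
Law of cosines for each angle (a² = 141.61, b² = 68.89, c² = 219.04):
cos(A) = (b² + c² − a²)/(2bc) = (68.89 + 219.04 − 141.61)/(2·8.3·14.8) = 146.32/245.68 ≈ 0.595571  ⇒  A ≈ 53.4466°
cos(B) = (a² + c² − b²)/(2ac) = (141.61 + 219.04 − 68.89)/(2·11.9·14.8) = 291.76/352.24 ≈ 0.828299  ⇒  B ≈ 34.0756°
cos(C) = (a² + b² − c²)/(2ab) = (141.61 + 68.89 − 219.04)/(2·11.9·8.3) = -8.54/197.54 ≈ -0.0432318  ⇒  C ≈ 92.4778°
Check: A + B + C ≈ 180°

A = 53.45°, B = 34.08°, C = 92.48°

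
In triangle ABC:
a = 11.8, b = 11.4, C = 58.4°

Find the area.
Two sides and the included angle (SAS): A = ½·a·b·sin(C) = ½·11.8·11.4·sin(58.4°)
sin(58.4°) ≈ 0.851727
A ≈ ½·134.52·0.851727 = 67.26·0.851727 ≈ 57.2872

Area = 57.29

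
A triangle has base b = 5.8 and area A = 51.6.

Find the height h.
A = ½·b·h  ⇒  h = 2A/b = 2·51.6/5.8 = 103.2/5.8 ≈ 17.7931

h = 17.79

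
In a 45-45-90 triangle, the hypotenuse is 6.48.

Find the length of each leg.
In a 45-45-90 triangle hypotenuse = leg·√2, so leg = hypotenuse/√2.
Leg = 6.48/√2 ≈ 6.48/1.41421 ≈ 4.58205

Each leg = 4.582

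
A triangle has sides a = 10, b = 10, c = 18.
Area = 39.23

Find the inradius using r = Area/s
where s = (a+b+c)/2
s = (10 + 10 + 18)/2 = 38/2 = 19
r = Area/s = 39.23/19 ≈ 2.06474

r = 2.065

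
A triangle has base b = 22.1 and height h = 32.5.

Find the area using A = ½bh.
A = ½·b·h = ½·22.1·32.5 = ½·718.25 = 359.125

Area = 359.125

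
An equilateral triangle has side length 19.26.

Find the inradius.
r = Area/s with s the semi-perimeter.
Area = (√3/4)·19.26² = (√3/4)·370.9476 ≈ 0.433013·370.9476 ≈ 160.625
s = 3·19.26/2 = 28.89
r ≈ 160.625/28.89 ≈ 5.55988
(Equivalently r = side/(2√3) = 19.26/3.4641 ≈ 5.55988.)

r = 5.56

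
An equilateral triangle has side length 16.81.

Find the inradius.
r = Area/s with s the semi-perimeter.
Area = (√3/4)·16.81² = (√3/4)·282.5761 ≈ 0.433013·282.5761 ≈ 122.359
s = 3·16.81/2 = 25.215
r ≈ 122.359/25.215 ≈ 4.85263
(Equivalently r = side/(2√3) = 16.81/3.4641 ≈ 4.85263.)

r = 4.853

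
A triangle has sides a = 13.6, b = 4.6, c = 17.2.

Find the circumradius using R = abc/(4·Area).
First find the area with Heron's formula.
s = (13.6 + 4.6 + 17.2)/2 = 17.7
Area = √(s(s−a)(s−b)(s−c)) = √(17.7·4.1·13.1·0.5) ≈ √475.334 ≈ 21.8021
abc = 13.6·4.6·17.2 = 1076.032
R = abc/(4·Area) ≈ 1076.032/(4·21.8021) = 1076.032/87.2086 ≈ 12.3386

R = 12.34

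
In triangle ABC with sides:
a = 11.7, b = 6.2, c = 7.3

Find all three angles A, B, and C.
Law of cosines for each angle (a² = 136.89, b² = 38.44, c² = 53.29):
cos(A) = (b² + c² − a²)/(2bc) = (38.44 + 53.29 − 136.89)/(2·6.2·7.3) = -45.16/90.52 ≈ -0.498895  ⇒  A ≈ 119.927°
cos(B) = (a² + c² − b²)/(2ac) = (136.89 + 53.29 − 38.44)/(2·11.7·7.3) = 151.74/170.82 ≈ 0.888303  ⇒  B ≈ 27.3392°
cos(C) = (a² + b² − c²)/(2ab) = (136.89 + 38.44 − 53.29)/(2·11.7·6.2) = 122.04/145.08 ≈ 0.841191  ⇒  C ≈ 32.7339°
Check: A + B + C ≈ 180°

A = 119.9°, B = 27.34°, C = 32.73°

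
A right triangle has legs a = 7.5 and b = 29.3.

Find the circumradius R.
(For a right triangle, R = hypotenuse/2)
Hypotenuse c = √(a² + b²) = √(56.25 + 858.49) = √914.74 ≈ 30.2447
R = c/2 ≈ 30.2447/2 ≈ 15.1223

R = 15.12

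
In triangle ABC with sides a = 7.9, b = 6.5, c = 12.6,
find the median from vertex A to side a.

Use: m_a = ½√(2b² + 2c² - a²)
m_a = ½√(2·6.5² + 2·12.6² − 7.9²) = ½√(2·42.25 + 2·158.76 − 62.41) = ½√(84.5 + 317.52 − 62.41) = ½√339.61
√339.61 ≈ 18.4285, so m_a ≈ 9.21426

m_a = 9.214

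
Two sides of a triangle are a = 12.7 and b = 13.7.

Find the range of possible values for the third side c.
Triangle inequality: |a − b| < c < a + b
|a − b| = |12.7 − 13.7| = 1
a + b = 12.7 + 13.7 = 26.4

1 < c < 26.4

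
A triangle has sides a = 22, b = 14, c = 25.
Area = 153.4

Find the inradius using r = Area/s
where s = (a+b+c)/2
s = (22 + 14 + 25)/2 = 61/2 = 30.5
r = Area/s = 153.4/30.5 ≈ 5.02951

r = 5.03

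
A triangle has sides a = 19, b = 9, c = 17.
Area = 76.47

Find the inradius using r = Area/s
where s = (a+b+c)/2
s = (19 + 9 + 17)/2 = 45/2 = 22.5
r = Area/s = 76.47/22.5 ≈ 3.39867

r = 3.399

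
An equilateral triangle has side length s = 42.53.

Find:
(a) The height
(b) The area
(a) The height splits the triangle into two 30-60-90 halves: h = s·√3/2 = 42.53·1.73205/2 ≈ 73.6641/2 ≈ 36.8321
(b) Area = (√3/4)·s² = (√3/4)·42.53² = (√3/4)·1808.8009 ≈ 0.433013·1808.8009 ≈ 783.234

Height = 36.83, Area = 783.2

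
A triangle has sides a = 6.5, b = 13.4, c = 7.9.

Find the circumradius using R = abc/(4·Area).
First find the area with Heron's formula.
s = (6.5 + 13.4 + 7.9)/2 = 13.9
Area = √(s(s−a)(s−b)(s−c)) = √(13.9·7.4·0.5·6) ≈ √308.58 ≈ 17.5664
abc = 6.5·13.4·7.9 = 688.09
R = abc/(4·Area) ≈ 688.09/(4·17.5664) = 688.09/70.2658 ≈ 9.79268

R = 9.793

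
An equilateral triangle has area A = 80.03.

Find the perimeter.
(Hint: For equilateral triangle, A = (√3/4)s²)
A = (√3/4)s²  ⇒  s² = 4A/√3 = 4·80.03/√3 = 320.12/1.73205 ≈ 184.821
s ≈ √184.821 ≈ 13.5949
Perimeter = 3s ≈ 3·13.5949 ≈ 40.7847

Perimeter = 40.78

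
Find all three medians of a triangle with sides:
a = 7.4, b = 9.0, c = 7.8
Median formula: m_a = ½√(2b² + 2c² − a²) (and cyclically). a² = 54.76, b² = 81, c² = 60.84.
m_a = ½√(2·81 + 2·60.84 − 54.76) = ½√228.92 ≈ ½·15.1301 ≈ 7.56505
m_b = ½√(2·54.76 + 2·60.84 − 81) = ½√150.2 ≈ ½·12.2556 ≈ 6.12781
m_c = ½√(2·54.76 + 2·81 − 60.84) = ½√210.68 ≈ ½·14.5148 ≈ 7.25741

m_a = 7.565, m_b = 6.128, m_c = 7.257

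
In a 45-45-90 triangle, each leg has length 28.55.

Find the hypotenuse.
In a 45-45-90 triangle the sides are in ratio 1 : 1 : √2, so hypotenuse = leg·√2.
Hypotenuse = 28.55·√2 ≈ 28.55·1.41421 ≈ 40.3758

Hypotenuse = 28.55√2 = 40.38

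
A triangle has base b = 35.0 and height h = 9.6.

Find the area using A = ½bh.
A = ½·b·h = ½·35.0·9.6 = ½·336 = 168

Area = 168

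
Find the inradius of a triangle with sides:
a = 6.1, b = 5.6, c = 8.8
r = Area/s where s is the semi-perimeter.
s = (6.1 + 5.6 + 8.8)/2 = 20.5/2 = 10.25
Area = √(s(s−a)(s−b)(s−c)) = √(10.25·4.15·4.65·1.45) ≈ √286.809 ≈ 16.9354
r ≈ 16.9354/10.25 ≈ 1.65224

r = 1.652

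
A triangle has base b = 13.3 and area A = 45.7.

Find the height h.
A = ½·b·h  ⇒  h = 2A/b = 2·45.7/13.3 = 91.4/13.3 ≈ 6.87218

h = 6.872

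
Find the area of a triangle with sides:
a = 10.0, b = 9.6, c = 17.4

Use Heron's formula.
s = (10.0 + 9.6 + 17.4)/2 = 37/2 = 18.5
s − a = 8.5, s − b = 8.9, s − c = 1.1
s(s−a)(s−b)(s−c) = 18.5·8.5·8.9·1.1 ≈ 1539.48
Area = √1539.48 ≈ 39.2362

Area = 39.24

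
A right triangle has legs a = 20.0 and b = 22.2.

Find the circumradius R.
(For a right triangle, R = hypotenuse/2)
Hypotenuse c = √(a² + b²) = √(400 + 492.84) = √892.84 ≈ 29.8804
R = c/2 ≈ 29.8804/2 ≈ 14.9402

R = 14.94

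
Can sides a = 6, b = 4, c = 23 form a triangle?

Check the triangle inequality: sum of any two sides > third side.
a + b vs c: 6 + 4 = 10 ≤ 23  ✗
a + c vs b: 6 + 23 = 29 > 4  ✓
b + c vs a: 4 + 23 = 27 > 6  ✓

No: 6 + 4 = 10 is not > 23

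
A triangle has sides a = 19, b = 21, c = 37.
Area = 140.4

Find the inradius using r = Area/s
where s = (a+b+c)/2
s = (19 + 21 + 37)/2 = 77/2 = 38.5
r = Area/s = 140.4/38.5 ≈ 3.64675

r = 3.647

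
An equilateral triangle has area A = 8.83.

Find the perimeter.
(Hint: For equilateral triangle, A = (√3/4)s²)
A = (√3/4)s²  ⇒  s² = 4A/√3 = 4·8.83/√3 = 35.32/1.73205 ≈ 20.392
s ≈ √20.392 ≈ 4.51575
Perimeter = 3s ≈ 3·4.51575 ≈ 13.5473

Perimeter = 13.55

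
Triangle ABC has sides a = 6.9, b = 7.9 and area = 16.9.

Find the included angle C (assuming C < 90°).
Area = ½·a·b·sin(C)  ⇒  sin(C) = 2·Area/(a·b) = 2·16.9/(6.9·7.9) = 33.8/54.51 ≈ 0.62007
C = arcsin(0.62007) ≈ 38.3212° (taking the acute solution since C < 90°)

C = 38.32°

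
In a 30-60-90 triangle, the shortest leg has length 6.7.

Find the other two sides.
In a 30-60-90 triangle the sides are in ratio 1 : √3 : 2 (short leg : long leg : hypotenuse).
Long leg = 6.7·√3 ≈ 6.7·1.73205 ≈ 11.6047
Hypotenuse = 2·6.7 = 13.4

Long leg = 6.7√3 = 11.6, Hypotenuse = 13.4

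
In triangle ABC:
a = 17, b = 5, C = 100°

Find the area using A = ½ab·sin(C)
A = ½·a·b·sin(C) = ½·17·5·sin(100°)
sin(100°) ≈ 0.984808
A ≈ ½·85·0.984808 = 42.5·0.984808 ≈ 41.8543

Area = 41.85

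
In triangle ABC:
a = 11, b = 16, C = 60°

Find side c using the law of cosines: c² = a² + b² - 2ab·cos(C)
c² = 11² + 16² − 2·11·16·cos(60°)
cos(60°) ≈ 0.5
c² ≈ 121 + 256 − 352·(0.5) ≈ 377 − 176 ≈ 201
c ≈ √201 ≈ 14.1774

c = 14.18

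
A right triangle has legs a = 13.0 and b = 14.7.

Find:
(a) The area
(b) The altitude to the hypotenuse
(a) The legs are perpendicular, so Area = ½·a·b = ½·13.0·14.7 = ½·191.1 = 95.55
(b) Hypotenuse c = √(a² + b²) = √(169 + 216.09) = √385.09 ≈ 19.6237
    Area = ½·c·h_c  ⇒  h_c = 2·Area/c = 191.1/19.6237 ≈ 9.73822

Area = 95.55, h_c = 9.738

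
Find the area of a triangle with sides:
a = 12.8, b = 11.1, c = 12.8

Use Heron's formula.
s = (12.8 + 11.1 + 12.8)/2 = 36.7/2 = 18.35
s − a = 5.55, s − b = 7.25, s − c = 5.55
s(s−a)(s−b)(s−c) = 18.35·5.55·7.25·5.55 ≈ 4097.89
Area = √4097.89 ≈ 64.0147

Area = 64.01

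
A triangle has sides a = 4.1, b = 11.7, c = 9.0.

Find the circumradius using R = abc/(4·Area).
First find the area with Heron's formula.
s = (4.1 + 11.7 + 9.0)/2 = 12.4
Area = √(s(s−a)(s−b)(s−c)) = √(12.4·8.3·0.7·3.4) ≈ √244.95 ≈ 15.6509
abc = 4.1·11.7·9.0 = 431.73
R = abc/(4·Area) ≈ 431.73/(4·15.6509) = 431.73/62.6035 ≈ 6.89626

R = 6.896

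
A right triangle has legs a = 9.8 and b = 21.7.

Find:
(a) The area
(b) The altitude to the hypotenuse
(a) The legs are perpendicular, so Area = ½·a·b = ½·9.8·21.7 = ½·212.66 = 106.33
(b) Hypotenuse c = √(a² + b²) = √(96.04 + 470.89) = √566.93 ≈ 23.8103
    Area = ½·c·h_c  ⇒  h_c = 2·Area/c = 212.66/23.8103 ≈ 8.93143

Area = 106.33, h_c = 8.931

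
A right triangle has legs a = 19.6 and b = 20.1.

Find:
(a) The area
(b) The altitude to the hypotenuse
(a) The legs are perpendicular, so Area = ½·a·b = ½·19.6·20.1 = ½·393.96 = 196.98
(b) Hypotenuse c = √(a² + b²) = √(384.16 + 404.01) = √788.17 ≈ 28.0744
    Area = ½·c·h_c  ⇒  h_c = 2·Area/c = 393.96/28.0744 ≈ 14.0327

Area = 196.98, h_c = 14.03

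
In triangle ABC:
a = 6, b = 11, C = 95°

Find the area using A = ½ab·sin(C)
A = ½·a·b·sin(C) = ½·6·11·sin(95°)
sin(95°) ≈ 0.996195
A ≈ ½·66·0.996195 = 33·0.996195 ≈ 32.8744

Area = 32.87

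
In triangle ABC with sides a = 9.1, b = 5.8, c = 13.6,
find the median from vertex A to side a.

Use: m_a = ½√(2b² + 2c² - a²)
m_a = ½√(2·5.8² + 2·13.6² − 9.1²) = ½√(2·33.64 + 2·184.96 − 82.81) = ½√(67.28 + 369.92 − 82.81) = ½√354.39
√354.39 ≈ 18.8252, so m_a ≈ 9.41262

m_a = 9.413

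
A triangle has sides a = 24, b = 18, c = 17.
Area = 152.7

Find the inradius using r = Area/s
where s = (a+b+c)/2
s = (24 + 18 + 17)/2 = 59/2 = 29.5
r = Area/s = 152.7/29.5 ≈ 5.17627

r = 5.176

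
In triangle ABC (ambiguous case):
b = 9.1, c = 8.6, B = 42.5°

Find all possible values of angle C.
b/sin(B) = c/sin(C)  ⇒  sin(C) = c·sin(B)/b = 8.6·sin(42.5°)/9.1
sin(42.5°) ≈ 0.67559
sin(C) ≈ 8.6·0.67559/9.1 ≈ 5.81008/9.1 ≈ 0.63847
Candidate 1: C₁ = arcsin(0.63847) ≈ 39.6778°  →  A = 180° − 42.5° − 39.6778° ≈ 97.8222° > 0, valid
Candidate 2: C₂ = 180° − C₁ ≈ 140.322°  →  A = 180° − 42.5° − 140.322° ≈ -2.8222° ≤ 0, not a valid triangle

C = 39.68° (one solution)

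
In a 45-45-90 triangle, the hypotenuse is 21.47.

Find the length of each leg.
In a 45-45-90 triangle hypotenuse = leg·√2, so leg = hypotenuse/√2.
Leg = 21.47/√2 ≈ 21.47/1.41421 ≈ 15.1816

Each leg = 15.18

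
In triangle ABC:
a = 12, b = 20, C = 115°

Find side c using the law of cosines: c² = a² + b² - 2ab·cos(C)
c² = 12² + 20² − 2·12·20·cos(115°)
cos(115°) ≈ -0.422618
c² ≈ 144 + 400 − 480·(-0.422618) ≈ 544 + 202.857 ≈ 746.857
c ≈ √746.857 ≈ 27.3287

c = 27.33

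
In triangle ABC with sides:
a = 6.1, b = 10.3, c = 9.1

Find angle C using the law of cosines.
c² = a² + b² − 2ab·cos(C)  ⇒  cos(C) = (a² + b² − c²)/(2ab)
cos(C) = (6.1² + 10.3² − 9.1²)/(2·6.1·10.3) = (37.21 + 106.09 − 82.81)/125.66 = 60.49/125.66 ≈ 0.481378
C = arccos(0.481378) ≈ 61.2245°

C = 61.22°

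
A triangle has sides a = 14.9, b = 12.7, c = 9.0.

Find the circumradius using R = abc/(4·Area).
First find the area with Heron's formula.
s = (14.9 + 12.7 + 9.0)/2 = 18.3
Area = √(s(s−a)(s−b)(s−c)) = √(18.3·3.4·5.6·9.3) ≈ √3240.42 ≈ 56.9247
abc = 14.9·12.7·9.0 = 1703.07
R = abc/(4·Area) ≈ 1703.07/(4·56.9247) = 1703.07/227.699 ≈ 7.47949

R = 7.479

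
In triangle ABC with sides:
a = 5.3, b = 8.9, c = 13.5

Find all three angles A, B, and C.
Law of cosines for each angle (a² = 28.09, b² = 79.21, c² = 182.25):
cos(A) = (b² + c² − a²)/(2bc) = (79.21 + 182.25 − 28.09)/(2·8.9·13.5) = 233.37/240.3 ≈ 0.971161  ⇒  A ≈ 13.7936°
cos(B) = (a² + c² − b²)/(2ac) = (28.09 + 182.25 − 79.21)/(2·5.3·13.5) = 131.13/143.1 ≈ 0.916352  ⇒  B ≈ 23.6015°
cos(C) = (a² + b² − c²)/(2ab) = (28.09 + 79.21 − 182.25)/(2·5.3·8.9) = -74.95/94.34 ≈ -0.794467  ⇒  C ≈ 142.605°
Check: A + B + C ≈ 180°

A = 13.79°, B = 23.6°, C = 142.6°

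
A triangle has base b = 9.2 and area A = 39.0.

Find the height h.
A = ½·b·h  ⇒  h = 2A/b = 2·39.0/9.2 = 78/9.2 ≈ 8.47826

h = 8.478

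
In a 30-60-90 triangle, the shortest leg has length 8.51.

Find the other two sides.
In a 30-60-90 triangle the sides are in ratio 1 : √3 : 2 (short leg : long leg : hypotenuse).
Long leg = 8.51·√3 ≈ 8.51·1.73205 ≈ 14.7398
Hypotenuse = 2·8.51 = 17.02

Long leg = 8.51√3 = 14.74, Hypotenuse = 17.02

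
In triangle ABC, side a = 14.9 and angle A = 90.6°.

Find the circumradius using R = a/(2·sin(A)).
R = a/(2·sin(A)) = 14.9/(2·sin(90.6°))
sin(90.6°) ≈ 0.999945
R ≈ 14.9/(2·0.999945) = 14.9/1.99989 ≈ 7.45041

R = 7.45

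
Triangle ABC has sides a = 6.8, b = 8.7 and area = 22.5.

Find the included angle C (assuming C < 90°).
Area = ½·a·b·sin(C)  ⇒  sin(C) = 2·Area/(a·b) = 2·22.5/(6.8·8.7) = 45/59.16 ≈ 0.760649
C = arcsin(0.760649) ≈ 49.5215° (taking the acute solution since C < 90°)

C = 49.52°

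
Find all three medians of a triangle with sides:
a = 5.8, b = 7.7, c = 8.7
Median formula: m_a = ½√(2b² + 2c² − a²) (and cyclically). a² = 33.64, b² = 59.29, c² = 75.69.
m_a = ½√(2·59.29 + 2·75.69 − 33.64) = ½√236.32 ≈ ½·15.3727 ≈ 7.68635
m_b = ½√(2·33.64 + 2·75.69 − 59.29) = ½√159.37 ≈ ½·12.6242 ≈ 6.31209
m_c = ½√(2·33.64 + 2·59.29 − 75.69) = ½√110.17 ≈ ½·10.4962 ≈ 5.24809

m_a = 7.686, m_b = 6.312, m_c = 5.248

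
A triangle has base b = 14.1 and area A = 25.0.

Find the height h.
A = ½·b·h  ⇒  h = 2A/b = 2·25.0/14.1 = 50/14.1 ≈ 3.5461

h = 3.546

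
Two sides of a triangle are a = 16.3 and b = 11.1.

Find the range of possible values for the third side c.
Triangle inequality: |a − b| < c < a + b
|a − b| = |16.3 − 11.1| = 5.2
a + b = 16.3 + 11.1 = 27.4

5.2 < c < 27.4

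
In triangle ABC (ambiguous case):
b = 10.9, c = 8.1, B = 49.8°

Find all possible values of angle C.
b/sin(B) = c/sin(C)  ⇒  sin(C) = c·sin(B)/b = 8.1·sin(49.8°)/10.9
sin(49.8°) ≈ 0.763796
sin(C) ≈ 8.1·0.763796/10.9 ≈ 6.18675/10.9 ≈ 0.567592
Candidate 1: C₁ = arcsin(0.567592) ≈ 34.5824°  →  A = 180° − 49.8° − 34.5824° ≈ 95.6176° > 0, valid
Candidate 2: C₂ = 180° − C₁ ≈ 145.418°  →  A = 180° − 49.8° − 145.418° ≈ -15.2176° ≤ 0, not a valid triangle

C = 34.58° (one solution)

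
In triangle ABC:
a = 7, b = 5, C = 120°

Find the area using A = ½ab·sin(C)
A = ½·a·b·sin(C) = ½·7·5·sin(120°)
sin(120°) ≈ 0.866025
A ≈ ½·35·0.866025 = 17.5·0.866025 ≈ 15.1554

Area = 15.16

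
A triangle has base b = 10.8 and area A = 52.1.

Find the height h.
A = ½·b·h  ⇒  h = 2A/b = 2·52.1/10.8 = 104.2/10.8 ≈ 9.64815

h = 9.648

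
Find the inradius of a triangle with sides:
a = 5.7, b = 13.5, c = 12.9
r = Area/s where s is the semi-perimeter.
s = (5.7 + 13.5 + 12.9)/2 = 32.1/2 = 16.05
Area = √(s(s−a)(s−b)(s−c)) = √(16.05·10.35·2.55·3.15) ≈ √1334.34 ≈ 36.5286
r ≈ 36.5286/16.05 ≈ 2.27593

r = 2.276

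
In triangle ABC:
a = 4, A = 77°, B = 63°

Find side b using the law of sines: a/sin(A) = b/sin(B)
a/sin(A) = b/sin(B)  ⇒  b = a·sin(B)/sin(A) = 4·sin(63°)/sin(77°)
sin(63°) ≈ 0.891007, sin(77°) ≈ 0.97437
b ≈ 4·0.891007/0.97437 ≈ 3.56403/0.97437 ≈ 3.65777

b = 3.658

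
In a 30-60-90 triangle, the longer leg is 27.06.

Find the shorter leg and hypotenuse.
In a 30-60-90 triangle the sides are in ratio 1 : √3 : 2, so short leg = long leg/√3 and hypotenuse = 2·(short leg).
Short leg = 27.06/√3 ≈ 27.06/1.73205 ≈ 15.6231
Hypotenuse = 2·15.6231 ≈ 31.2462

Short leg = 15.62, Hypotenuse = 31.25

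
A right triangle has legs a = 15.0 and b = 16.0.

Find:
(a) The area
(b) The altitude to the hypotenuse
(a) The legs are perpendicular, so Area = ½·a·b = ½·15.0·16.0 = ½·240 = 120
(b) Hypotenuse c = √(a² + b²) = √(225 + 256) = √481 ≈ 21.9317
    Area = ½·c·h_c  ⇒  h_c = 2·Area/c = 240/21.9317 ≈ 10.9431

Area = 120, h_c = 10.94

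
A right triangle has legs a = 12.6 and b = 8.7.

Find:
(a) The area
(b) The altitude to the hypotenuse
(a) The legs are perpendicular, so Area = ½·a·b = ½·12.6·8.7 = ½·109.62 = 54.81
(b) Hypotenuse c = √(a² + b²) = √(158.76 + 75.69) = √234.45 ≈ 15.3118
    Area = ½·c·h_c  ⇒  h_c = 2·Area/c = 109.62/15.3118 ≈ 7.1592

Area = 54.81, h_c = 7.159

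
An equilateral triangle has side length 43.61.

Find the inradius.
r = Area/s with s the semi-perimeter.
Area = (√3/4)·43.61² = (√3/4)·1901.8321 ≈ 0.433013·1901.8321 ≈ 823.517
s = 3·43.61/2 = 65.415
r ≈ 823.517/65.415 ≈ 12.5891
(Equivalently r = side/(2√3) = 43.61/3.4641 ≈ 12.5891.)

r = 12.59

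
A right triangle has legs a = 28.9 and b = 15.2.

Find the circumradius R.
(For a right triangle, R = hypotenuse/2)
Hypotenuse c = √(a² + b²) = √(835.21 + 231.04) = √1066.25 ≈ 32.6535
R = c/2 ≈ 32.6535/2 ≈ 16.3267

R = 16.33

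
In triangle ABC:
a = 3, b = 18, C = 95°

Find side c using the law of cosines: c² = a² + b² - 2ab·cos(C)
c² = 3² + 18² − 2·3·18·cos(95°)
cos(95°) ≈ -0.0871557
c² ≈ 9 + 324 − 108·(-0.0871557) ≈ 333 + 9.41282 ≈ 342.413
c ≈ √342.413 ≈ 18.5044

c = 18.5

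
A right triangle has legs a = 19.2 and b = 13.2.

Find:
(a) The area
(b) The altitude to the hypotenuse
(a) The legs are perpendicular, so Area = ½·a·b = ½·19.2·13.2 = ½·253.44 = 126.72
(b) Hypotenuse c = √(a² + b²) = √(368.64 + 174.24) = √542.88 ≈ 23.2998
    Area = ½·c·h_c  ⇒  h_c = 2·Area/c = 253.44/23.2998 ≈ 10.8774

Area = 126.72, h_c = 10.88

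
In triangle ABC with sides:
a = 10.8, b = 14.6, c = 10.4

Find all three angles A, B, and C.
Law of cosines for each angle (a² = 116.64, b² = 213.16, c² = 108.16):
cos(A) = (b² + c² − a²)/(2bc) = (213.16 + 108.16 − 116.64)/(2·14.6·10.4) = 204.68/303.68 ≈ 0.673999  ⇒  A ≈ 47.6235°
cos(B) = (a² + c² − b²)/(2ac) = (116.64 + 108.16 − 213.16)/(2·10.8·10.4) = 11.64/224.64 ≈ 0.0518162  ⇒  B ≈ 87.0298°
cos(C) = (a² + b² − c²)/(2ab) = (116.64 + 213.16 − 108.16)/(2·10.8·14.6) = 221.64/315.36 ≈ 0.702816  ⇒  C ≈ 45.3466°
Check: A + B + C ≈ 180°

A = 47.62°, B = 87.03°, C = 45.35°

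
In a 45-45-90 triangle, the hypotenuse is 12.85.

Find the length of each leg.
In a 45-45-90 triangle hypotenuse = leg·√2, so leg = hypotenuse/√2.
Leg = 12.85/√2 ≈ 12.85/1.41421 ≈ 9.08632

Each leg = 9.086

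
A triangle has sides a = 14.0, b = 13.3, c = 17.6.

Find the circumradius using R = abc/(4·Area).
First find the area with Heron's formula.
s = (14.0 + 13.3 + 17.6)/2 = 22.45
Area = √(s(s−a)(s−b)(s−c)) = √(22.45·8.45·9.15·4.85) ≈ √8418.52 ≈ 91.7525
abc = 14.0·13.3·17.6 = 3277.12
R = abc/(4·Area) ≈ 3277.12/(4·91.7525) = 3277.12/367.01 ≈ 8.92924

R = 8.929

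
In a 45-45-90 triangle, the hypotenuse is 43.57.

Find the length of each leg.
In a 45-45-90 triangle hypotenuse = leg·√2, so leg = hypotenuse/√2.
Leg = 43.57/√2 ≈ 43.57/1.41421 ≈ 30.8086

Each leg = 30.81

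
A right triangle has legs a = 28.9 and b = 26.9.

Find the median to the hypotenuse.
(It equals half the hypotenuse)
Hypotenuse c = √(a² + b²) = √(835.21 + 723.61) = √1558.82 ≈ 39.4819
Median to hypotenuse = c/2 ≈ 39.4819/2 ≈ 19.7409

Median = 19.74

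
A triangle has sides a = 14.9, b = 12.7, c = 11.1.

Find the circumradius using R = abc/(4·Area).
First find the area with Heron's formula.
s = (14.9 + 12.7 + 11.1)/2 = 19.35
Area = √(s(s−a)(s−b)(s−c)) = √(19.35·4.45·6.65·8.25) ≈ √4724.07 ≈ 68.7319
abc = 14.9·12.7·11.1 = 2100.453
R = abc/(4·Area) ≈ 2100.453/(4·68.7319) = 2100.453/274.928 ≈ 7.64002

R = 7.64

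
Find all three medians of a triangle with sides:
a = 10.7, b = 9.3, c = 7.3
Median formula: m_a = ½√(2b² + 2c² − a²) (and cyclically). a² = 114.49, b² = 86.49, c² = 53.29.
m_a = ½√(2·86.49 + 2·53.29 − 114.49) = ½√165.07 ≈ ½·12.848 ≈ 6.42398
m_b = ½√(2·114.49 + 2·53.29 − 86.49) = ½√249.07 ≈ ½·15.782 ≈ 7.89098
m_c = ½√(2·114.49 + 2·86.49 − 53.29) = ½√348.67 ≈ ½·18.6727 ≈ 9.33635

m_a = 6.424, m_b = 7.891, m_c = 9.336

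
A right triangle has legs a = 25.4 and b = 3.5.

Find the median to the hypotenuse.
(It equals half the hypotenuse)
Hypotenuse c = √(a² + b²) = √(645.16 + 12.25) = √657.41 ≈ 25.64
Median to hypotenuse = c/2 ≈ 25.64/2 ≈ 12.82

Median = 12.82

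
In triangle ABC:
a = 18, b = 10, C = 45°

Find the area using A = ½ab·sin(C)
A = ½·a·b·sin(C) = ½·18·10·sin(45°)
sin(45°) ≈ 0.707107
A ≈ ½·180·0.707107 = 90·0.707107 ≈ 63.6396

Area = 63.64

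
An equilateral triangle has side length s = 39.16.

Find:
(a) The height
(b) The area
(a) The height splits the triangle into two 30-60-90 halves: h = s·√3/2 = 39.16·1.73205/2 ≈ 67.8271/2 ≈ 33.9136
(b) Area = (√3/4)·s² = (√3/4)·39.16² = (√3/4)·1533.5056 ≈ 0.433013·1533.5056 ≈ 664.027

Height = 33.91, Area = 664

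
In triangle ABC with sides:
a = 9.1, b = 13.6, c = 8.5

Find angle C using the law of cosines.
c² = a² + b² − 2ab·cos(C)  ⇒  cos(C) = (a² + b² − c²)/(2ab)
cos(C) = (9.1² + 13.6² − 8.5²)/(2·9.1·13.6) = (82.81 + 184.96 − 72.25)/247.52 = 195.52/247.52 ≈ 0.789916
C = arccos(0.789916) ≈ 37.8223°

C = 37.82°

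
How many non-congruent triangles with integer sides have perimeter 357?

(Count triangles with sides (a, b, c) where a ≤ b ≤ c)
Let a ≤ b ≤ c with a + b + c = 357. The only binding inequality is a + b > c, i.e. 357 − c > c, so c < 357/2; and c ≥ 357/3 since c is the largest side.
So 119 ≤ c ≤ 178. For each c, b runs from ⌈(357 − c)/2⌉ up to c (then a = 357 − b − c satisfies 1 ≤ a ≤ b automatically), giving c − ⌈(357 − c)/2⌉ + 1 choices.
Summing over c: 1 + 2 + 4 + 5 + … + 88 + 89  (60 terms, c = 119, …, 178) = 2700
Check (closed form: nearest integer to p²/48 for even p, (p+3)²/48 for odd p): (357+3)²/48 = 360²/48 = 129600/48 ≈ 2700.00 → 2700

2700 triangles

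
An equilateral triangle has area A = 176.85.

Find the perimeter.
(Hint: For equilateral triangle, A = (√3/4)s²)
A = (√3/4)s²  ⇒  s² = 4A/√3 = 4·176.85/√3 = 707.4/1.73205 ≈ 408.418
s ≈ √408.418 ≈ 20.2093
Perimeter = 3s ≈ 3·20.2093 ≈ 60.628

Perimeter = 60.63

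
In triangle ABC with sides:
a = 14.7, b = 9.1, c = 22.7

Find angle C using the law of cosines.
c² = a² + b² − 2ab·cos(C)  ⇒  cos(C) = (a² + b² − c²)/(2ab)
cos(C) = (14.7² + 9.1² − 22.7²)/(2·14.7·9.1) = (216.09 + 82.81 − 515.29)/267.54 = -216.39/267.54 ≈ -0.808814
C = arccos(-0.808814) ≈ 143.98°

C = 144°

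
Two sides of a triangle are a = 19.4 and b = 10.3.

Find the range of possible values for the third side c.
Triangle inequality: |a − b| < c < a + b
|a − b| = |19.4 − 10.3| = 9.1
a + b = 19.4 + 10.3 = 29.7

9.1 < c < 29.7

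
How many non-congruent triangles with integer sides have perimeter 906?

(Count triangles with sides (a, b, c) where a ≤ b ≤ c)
Let a ≤ b ≤ c with a + b + c = 906. The only binding inequality is a + b > c, i.e. 906 − c > c, so c < 906/2; and c ≥ 906/3 since c is the largest side.
So 302 ≤ c ≤ 452. For each c, b runs from ⌈(906 − c)/2⌉ up to c (then a = 906 − b − c satisfies 1 ≤ a ≤ b automatically), giving c − ⌈(906 − c)/2⌉ + 1 choices.
Summing over c: 1 + 2 + 4 + 5 + … + 224 + 226  (151 terms, c = 302, …, 452) = 17101
Check (closed form: nearest integer to p²/48 for even p, (p+3)²/48 for odd p): 906²/48 = 820836/48 ≈ 17100.75 → 17101

17101 triangles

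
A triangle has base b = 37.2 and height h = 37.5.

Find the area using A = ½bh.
A = ½·b·h = ½·37.2·37.5 = ½·1395 = 697.5

Area = 697.5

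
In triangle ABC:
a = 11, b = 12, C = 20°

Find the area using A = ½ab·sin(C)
A = ½·a·b·sin(C) = ½·11·12·sin(20°)
sin(20°) ≈ 0.34202
A ≈ ½·132·0.34202 = 66·0.34202 ≈ 22.5733

Area = 22.57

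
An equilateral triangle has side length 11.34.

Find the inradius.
r = Area/s with s the semi-perimeter.
Area = (√3/4)·11.34² = (√3/4)·128.5956 ≈ 0.433013·128.5956 ≈ 55.6835
s = 3·11.34/2 = 17.01
r ≈ 55.6835/17.01 ≈ 3.27358
(Equivalently r = side/(2√3) = 11.34/3.4641 ≈ 3.27358.)

r = 3.274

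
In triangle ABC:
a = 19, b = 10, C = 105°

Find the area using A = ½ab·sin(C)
A = ½·a·b·sin(C) = ½·19·10·sin(105°)
sin(105°) ≈ 0.965926
A ≈ ½·190·0.965926 = 95·0.965926 ≈ 91.763

Area = 91.76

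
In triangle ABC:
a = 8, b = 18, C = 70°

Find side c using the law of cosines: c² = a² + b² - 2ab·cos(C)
c² = 8² + 18² − 2·8·18·cos(70°)
cos(70°) ≈ 0.34202
c² ≈ 64 + 324 − 288·(0.34202) ≈ 388 − 98.5018 ≈ 289.498
c ≈ √289.498 ≈ 17.0146

c = 17.01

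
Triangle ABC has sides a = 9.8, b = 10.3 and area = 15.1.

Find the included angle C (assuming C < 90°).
Area = ½·a·b·sin(C)  ⇒  sin(C) = 2·Area/(a·b) = 2·15.1/(9.8·10.3) = 30.2/100.94 ≈ 0.299188
C = arcsin(0.299188) ≈ 17.4088° (taking the acute solution since C < 90°)

C = 17.41°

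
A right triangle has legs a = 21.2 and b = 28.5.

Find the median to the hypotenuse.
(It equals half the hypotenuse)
Hypotenuse c = √(a² + b²) = √(449.44 + 812.25) = √1261.69 ≈ 35.5203
Median to hypotenuse = c/2 ≈ 35.5203/2 ≈ 17.7601

Median = 17.76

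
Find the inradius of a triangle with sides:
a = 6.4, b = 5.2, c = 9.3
r = Area/s where s is the semi-perimeter.
s = (6.4 + 5.2 + 9.3)/2 = 20.9/2 = 10.45
Area = √(s(s−a)(s−b)(s−c)) = √(10.45·4.05·5.25·1.15) ≈ √255.522 ≈ 15.9851
r ≈ 15.9851/10.45 ≈ 1.52967

r = 1.53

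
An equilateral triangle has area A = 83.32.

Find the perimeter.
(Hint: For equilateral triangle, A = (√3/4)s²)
A = (√3/4)s²  ⇒  s² = 4A/√3 = 4·83.32/√3 = 333.28/1.73205 ≈ 192.419
s ≈ √192.419 ≈ 13.8715
Perimeter = 3s ≈ 3·13.8715 ≈ 41.6146

Perimeter = 41.61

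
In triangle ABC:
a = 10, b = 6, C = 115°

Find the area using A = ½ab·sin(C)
A = ½·a·b·sin(C) = ½·10·6·sin(115°)
sin(115°) ≈ 0.906308
A ≈ ½·60·0.906308 = 30·0.906308 ≈ 27.1892

Area = 27.19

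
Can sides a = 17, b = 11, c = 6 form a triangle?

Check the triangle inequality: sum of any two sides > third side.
a + b vs c: 17 + 11 = 28 > 6  ✓
a + c vs b: 17 + 6 = 23 > 11  ✓
b + c vs a: 11 + 6 = 17 ≤ 17  ✗

No: 11 + 6 = 17 is not > 17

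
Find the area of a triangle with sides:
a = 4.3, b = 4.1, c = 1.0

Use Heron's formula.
s = (4.3 + 4.1 + 1.0)/2 = 9.4/2 = 4.7
s − a = 0.4, s − b = 0.6, s − c = 3.7
s(s−a)(s−b)(s−c) = 4.7·0.4·0.6·3.7 ≈ 4.1736
Area = √4.1736 ≈ 2.04294

Area = 2.043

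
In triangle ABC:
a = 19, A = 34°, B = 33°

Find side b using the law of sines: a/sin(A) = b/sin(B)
a/sin(A) = b/sin(B)  ⇒  b = a·sin(B)/sin(A) = 19·sin(33°)/sin(34°)
sin(33°) ≈ 0.544639, sin(34°) ≈ 0.559193
b ≈ 19·0.544639/0.559193 ≈ 10.3481/0.559193 ≈ 18.5055

b = 18.51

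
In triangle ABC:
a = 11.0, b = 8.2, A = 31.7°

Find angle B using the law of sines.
a/sin(A) = b/sin(B)  ⇒  sin(B) = b·sin(A)/a = 8.2·sin(31.7°)/11.0
sin(31.7°) ≈ 0.525472
sin(B) ≈ 8.2·0.525472/11.0 ≈ 4.30887/11.0 ≈ 0.391715
B = arcsin(0.391715) ≈ 23.0613°
(Since b ≤ a we need B ≤ A, so the obtuse alternative 180° − 23.0613° ≈ 156.939° is rejected.)

B = 23.06°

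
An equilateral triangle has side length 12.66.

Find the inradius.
r = Area/s with s the semi-perimeter.
Area = (√3/4)·12.66² = (√3/4)·160.2756 ≈ 0.433013·160.2756 ≈ 69.4014
s = 3·12.66/2 = 18.99
r ≈ 69.4014/18.99 ≈ 3.65463
(Equivalently r = side/(2√3) = 12.66/3.4641 ≈ 3.65463.)

r = 3.655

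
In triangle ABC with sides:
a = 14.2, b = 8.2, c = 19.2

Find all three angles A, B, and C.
Law of cosines for each angle (a² = 201.64, b² = 67.24, c² = 368.64):
cos(A) = (b² + c² − a²)/(2bc) = (67.24 + 368.64 − 201.64)/(2·8.2·19.2) = 234.24/314.88 ≈ 0.743902  ⇒  A ≈ 41.9351°
cos(B) = (a² + c² − b²)/(2ac) = (201.64 + 368.64 − 67.24)/(2·14.2·19.2) = 503.04/545.28 ≈ 0.922535  ⇒  B ≈ 22.7004°
cos(C) = (a² + b² − c²)/(2ab) = (201.64 + 67.24 − 368.64)/(2·14.2·8.2) = -99.76/232.88 ≈ -0.428375  ⇒  C ≈ 115.364°
Check: A + B + C ≈ 180°

A = 41.94°, B = 22.7°, C = 115.4°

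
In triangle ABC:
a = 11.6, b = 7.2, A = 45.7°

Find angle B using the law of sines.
a/sin(A) = b/sin(B)  ⇒  sin(B) = b·sin(A)/a = 7.2·sin(45.7°)/11.6
sin(45.7°) ≈ 0.715693
sin(B) ≈ 7.2·0.715693/11.6 ≈ 5.15299/11.6 ≈ 0.444223
B = arcsin(0.444223) ≈ 26.3736°
(Since b ≤ a we need B ≤ A, so the obtuse alternative 180° − 26.3736° ≈ 153.626° is rejected.)

B = 26.37°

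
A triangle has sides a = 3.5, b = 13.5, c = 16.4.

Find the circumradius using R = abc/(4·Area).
First find the area with Heron's formula.
s = (3.5 + 13.5 + 16.4)/2 = 16.7
Area = √(s(s−a)(s−b)(s−c)) = √(16.7·13.2·3.2·0.3) ≈ √211.622 ≈ 14.5472
abc = 3.5·13.5·16.4 = 774.9
R = abc/(4·Area) ≈ 774.9/(4·14.5472) = 774.9/58.189 ≈ 13.317

R = 13.32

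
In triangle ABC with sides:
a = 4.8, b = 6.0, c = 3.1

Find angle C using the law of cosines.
c² = a² + b² − 2ab·cos(C)  ⇒  cos(C) = (a² + b² − c²)/(2ab)
cos(C) = (4.8² + 6.0² − 3.1²)/(2·4.8·6.0) = (23.04 + 36 − 9.61)/57.6 = 49.43/57.6 ≈ 0.85816
C = arccos(0.85816) ≈ 30.8894°

C = 30.89°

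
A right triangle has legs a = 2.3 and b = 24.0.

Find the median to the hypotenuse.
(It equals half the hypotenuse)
Hypotenuse c = √(a² + b²) = √(5.29 + 576) = √581.29 ≈ 24.11
Median to hypotenuse = c/2 ≈ 24.11/2 ≈ 12.055

Median = 12.05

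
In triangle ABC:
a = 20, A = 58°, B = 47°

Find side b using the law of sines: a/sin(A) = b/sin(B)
a/sin(A) = b/sin(B)  ⇒  b = a·sin(B)/sin(A) = 20·sin(47°)/sin(58°)
sin(47°) ≈ 0.731354, sin(58°) ≈ 0.848048
b ≈ 20·0.731354/0.848048 ≈ 14.6271/0.848048 ≈ 17.2479

b = 17.25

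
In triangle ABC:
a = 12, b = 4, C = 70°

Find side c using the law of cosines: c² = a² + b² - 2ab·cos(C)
c² = 12² + 4² − 2·12·4·cos(70°)
cos(70°) ≈ 0.34202
c² ≈ 144 + 16 − 96·(0.34202) ≈ 160 − 32.8339 ≈ 127.166
c ≈ √127.166 ≈ 11.2768

c = 11.28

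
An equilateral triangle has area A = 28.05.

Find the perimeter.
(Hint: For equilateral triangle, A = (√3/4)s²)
A = (√3/4)s²  ⇒  s² = 4A/√3 = 4·28.05/√3 = 112.2/1.73205 ≈ 64.7787
s ≈ √64.7787 ≈ 8.04852
Perimeter = 3s ≈ 3·8.04852 ≈ 24.1456

Perimeter = 24.15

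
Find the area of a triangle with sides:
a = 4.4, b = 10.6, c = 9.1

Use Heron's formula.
s = (4.4 + 10.6 + 9.1)/2 = 24.1/2 = 12.05
s − a = 7.65, s − b = 1.45, s − c = 2.95
s(s−a)(s−b)(s−c) = 12.05·7.65·1.45·2.95 ≈ 394.311
Area = √394.311 ≈ 19.8573

Area = 19.86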